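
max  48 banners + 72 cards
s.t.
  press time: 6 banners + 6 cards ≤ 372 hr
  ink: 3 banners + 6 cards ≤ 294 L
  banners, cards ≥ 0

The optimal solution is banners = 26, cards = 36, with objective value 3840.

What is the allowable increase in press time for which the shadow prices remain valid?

216

Binding constraints: press time, ink. The basis is B = [[6,6],[3,6]] with det 18.
Per unit increase in press time, x* moves by d = (0.3333, -0.1667).
The basis stays optimal until cards reaches 0; allowable increase = 216 hr.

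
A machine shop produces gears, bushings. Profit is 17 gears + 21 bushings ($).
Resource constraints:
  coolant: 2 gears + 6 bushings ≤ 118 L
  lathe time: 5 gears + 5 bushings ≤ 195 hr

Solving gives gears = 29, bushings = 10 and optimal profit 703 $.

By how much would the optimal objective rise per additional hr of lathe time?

At the optimum: coolant uses 118 of 118 (binding); lathe time uses 195 of 195 (binding).
Dual feasibility on the basic columns requires 2·y_coolant + 5·y_lathe time = 17, 6·y_coolant + 5·y_lathe time = 21.
This yields shadow prices y_coolant = 1, y_lathe time = 3.
Shadow price of lathe time = 3.

3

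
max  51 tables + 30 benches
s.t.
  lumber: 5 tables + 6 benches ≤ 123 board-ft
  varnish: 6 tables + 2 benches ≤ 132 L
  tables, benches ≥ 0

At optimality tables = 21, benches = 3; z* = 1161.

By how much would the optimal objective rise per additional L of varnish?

Check each constraint at x*: lumber 123/123 (tight); varnish 132/132 (tight).
Dual feasibility on the basic columns requires 5·y_lumber + 6·y_varnish = 51, 6·y_lumber + 2·y_varnish = 30.
This yields shadow prices y_lumber = 3, y_varnish = 6.
Shadow price of varnish = 6.

6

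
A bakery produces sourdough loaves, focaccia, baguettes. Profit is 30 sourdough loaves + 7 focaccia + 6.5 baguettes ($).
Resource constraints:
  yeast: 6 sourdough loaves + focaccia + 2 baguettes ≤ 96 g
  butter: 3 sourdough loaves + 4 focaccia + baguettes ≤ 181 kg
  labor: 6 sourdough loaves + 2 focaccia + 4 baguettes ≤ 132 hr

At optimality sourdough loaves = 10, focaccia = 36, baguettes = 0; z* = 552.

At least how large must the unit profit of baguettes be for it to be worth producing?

14

At the optimum: yeast uses 96 of 96 (binding); butter uses 174 of 181 (slack = 7); labor uses 132 of 132 (binding).
Slack constraints have shadow price 0 (complementary slackness).
The binding rows give the dual system: 6·y_yeast + 6·y_labor = 30 and 1·y_yeast + 2·y_labor = 7.
Solving: y_yeast = 3, y_labor = 2.
baguettes enters the basis when its profit ≥ yᵀa₃ = 3·2 + 2·4 = 14.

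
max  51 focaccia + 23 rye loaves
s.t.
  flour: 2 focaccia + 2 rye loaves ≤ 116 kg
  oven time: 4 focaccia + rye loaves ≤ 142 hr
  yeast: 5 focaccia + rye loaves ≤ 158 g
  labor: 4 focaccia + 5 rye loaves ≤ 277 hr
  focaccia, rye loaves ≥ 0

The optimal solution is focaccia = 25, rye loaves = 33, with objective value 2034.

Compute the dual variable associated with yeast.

7

Binding: flour and yeast. Non-binding: oven time (9 unused), labor (12 unused).
Since oven time, labor are not tight, their duals are 0.
From A_Bᵀ y = c: 2·y_flour + 5·y_yeast = 51; 2·y_flour + 1·y_yeast = 23.
Solving: y_flour = 8, y_yeast = 7.
Shadow price of yeast = 7.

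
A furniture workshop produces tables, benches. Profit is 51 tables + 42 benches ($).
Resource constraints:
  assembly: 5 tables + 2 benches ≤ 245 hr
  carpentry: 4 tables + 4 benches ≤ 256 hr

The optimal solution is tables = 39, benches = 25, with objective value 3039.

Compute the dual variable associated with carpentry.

9

Check each constraint at x*: assembly 245/245 (tight); carpentry 256/256 (tight).
From A_Bᵀ y = c: 5·y_assembly + 4·y_carpentry = 51; 2·y_assembly + 4·y_carpentry = 42.
Solving: y_assembly = 3, y_carpentry = 9.
Shadow price of carpentry = 9.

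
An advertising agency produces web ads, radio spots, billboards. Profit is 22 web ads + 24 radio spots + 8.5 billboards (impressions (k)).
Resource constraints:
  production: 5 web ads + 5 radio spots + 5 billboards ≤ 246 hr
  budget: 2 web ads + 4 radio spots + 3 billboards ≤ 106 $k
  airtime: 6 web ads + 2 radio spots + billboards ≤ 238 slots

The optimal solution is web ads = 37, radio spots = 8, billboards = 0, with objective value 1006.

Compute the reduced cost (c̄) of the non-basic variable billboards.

At the optimum: production uses 225 of 246 (slack = 21); budget uses 106 of 106 (binding); airtime uses 238 of 238 (binding).
Since production is not tight, its dual is 0.
From A_Bᵀ y = c: 2·y_budget + 6·y_airtime = 22; 4·y_budget + 2·y_airtime = 24.
This yields shadow prices y_budget = 5, y_airtime = 2.
Reduced cost of billboards: c₃ − yᵀa₃ = 8.5 − (5·3 + 2·1) = 8.5 − 17 = -8.5.

-8.5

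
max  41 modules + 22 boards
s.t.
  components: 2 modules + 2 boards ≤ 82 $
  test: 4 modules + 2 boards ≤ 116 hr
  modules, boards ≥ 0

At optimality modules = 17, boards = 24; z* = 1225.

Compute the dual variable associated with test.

9.5

Check each constraint at x*: components 82/82 (tight); test 116/116 (tight).
From A_Bᵀ y = c: 2·y_components + 4·y_test = 41; 2·y_components + 2·y_test = 22.
This yields shadow prices y_components = 1.5, y_test = 9.5.
Shadow price of test = 9.5.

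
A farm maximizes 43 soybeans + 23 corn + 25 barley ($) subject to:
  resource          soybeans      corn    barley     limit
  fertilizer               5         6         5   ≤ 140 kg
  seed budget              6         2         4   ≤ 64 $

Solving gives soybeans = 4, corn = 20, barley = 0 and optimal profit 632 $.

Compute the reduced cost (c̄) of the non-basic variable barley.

-7

At the optimum: fertilizer uses 140 of 140 (binding); seed budget uses 64 of 64 (binding).
From A_Bᵀ y = c: 5·y_fertilizer + 6·y_seed budget = 43; 6·y_fertilizer + 2·y_seed budget = 23.
→ y_fertilizer = 2 and y_seed budget = 5.5.
Reduced cost of barley: c₃ − yᵀa₃ = 25 − (2·5 + 5.5·4) = 25 − 32 = -7.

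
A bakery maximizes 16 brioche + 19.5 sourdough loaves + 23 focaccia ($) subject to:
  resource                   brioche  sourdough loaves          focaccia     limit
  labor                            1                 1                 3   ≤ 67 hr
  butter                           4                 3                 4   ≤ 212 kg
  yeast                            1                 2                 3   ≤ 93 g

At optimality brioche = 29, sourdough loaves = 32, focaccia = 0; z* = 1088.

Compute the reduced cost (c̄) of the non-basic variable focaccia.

At the optimum: labor uses 61 of 67 (slack = 6); butter uses 212 of 212 (binding); yeast uses 93 of 93 (binding).
Since labor is not tight, its dual is 0.
The binding rows give the dual system: 4·y_butter + 1·y_yeast = 16 and 3·y_butter + 2·y_yeast = 19.5.
Solving: y_butter = 2.5, y_yeast = 6.
Reduced cost of focaccia: c₃ − yᵀa₃ = 23 − (2.5·4 + 6·3) = 23 − 28 = -5.

-5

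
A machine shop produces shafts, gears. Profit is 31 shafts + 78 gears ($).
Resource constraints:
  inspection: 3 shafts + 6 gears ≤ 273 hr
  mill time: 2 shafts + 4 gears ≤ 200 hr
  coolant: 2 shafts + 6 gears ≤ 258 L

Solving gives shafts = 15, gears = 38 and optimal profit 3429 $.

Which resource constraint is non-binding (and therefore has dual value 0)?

inspection: 273/273 (binding)
mill time: 182/200 (slack 18)
coolant: 258/258 (binding)
By complementary slackness, a constraint with positive slack has shadow price 0 → mill time.

mill time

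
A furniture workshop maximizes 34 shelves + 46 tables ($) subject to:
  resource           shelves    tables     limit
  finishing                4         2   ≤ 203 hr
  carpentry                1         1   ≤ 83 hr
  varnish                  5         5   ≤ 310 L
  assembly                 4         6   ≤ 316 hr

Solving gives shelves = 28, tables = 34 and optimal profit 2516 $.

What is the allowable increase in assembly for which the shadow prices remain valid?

Binding constraints: varnish, assembly. The basis is B = [[5,5],[4,6]] with det 10.
Per unit increase in assembly, x* moves by d = (-0.5, 0.5).
The basis stays optimal until shelves reaches 0; allowable increase = 56 hr.

56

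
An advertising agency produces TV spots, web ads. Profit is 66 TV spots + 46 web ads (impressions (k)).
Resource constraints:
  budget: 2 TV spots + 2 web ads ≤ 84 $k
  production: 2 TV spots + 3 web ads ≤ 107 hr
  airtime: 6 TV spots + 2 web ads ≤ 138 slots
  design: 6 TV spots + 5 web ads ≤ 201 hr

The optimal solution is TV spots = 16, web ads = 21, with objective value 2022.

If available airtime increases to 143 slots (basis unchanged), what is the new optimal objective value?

Check each constraint at x*: budget 74/84 (slack 10); production 95/107 (slack 12); airtime 138/138 (tight); design 201/201 (tight).
By complementary slackness, y = 0 for the non-binding constraints.
From A_Bᵀ y = c: 6·y_airtime + 6·y_design = 66; 2·y_airtime + 5·y_design = 46.
This yields shadow prices y_airtime = 3, y_design = 8.
Δz = y_airtime·Δb = 3 × (5) = 15, so new z* = 2022 + 15 = 2037.

2037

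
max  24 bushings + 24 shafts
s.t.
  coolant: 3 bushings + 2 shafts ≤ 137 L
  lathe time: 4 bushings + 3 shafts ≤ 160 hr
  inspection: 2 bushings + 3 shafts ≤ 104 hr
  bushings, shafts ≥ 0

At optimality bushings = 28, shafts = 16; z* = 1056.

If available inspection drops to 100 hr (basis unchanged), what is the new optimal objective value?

Binding: lathe time and inspection. Non-binding: coolant (21 unused).
Slack constraints have shadow price 0 (complementary slackness).
From A_Bᵀ y = c: 4·y_lathe time + 2·y_inspection = 24; 3·y_lathe time + 3·y_inspection = 24.
Solving: y_lathe time = 4, y_inspection = 4.
Δz = y_inspection·Δb = 4 × (-4) = -16, so new z* = 1056 − 16 = 1040.

1040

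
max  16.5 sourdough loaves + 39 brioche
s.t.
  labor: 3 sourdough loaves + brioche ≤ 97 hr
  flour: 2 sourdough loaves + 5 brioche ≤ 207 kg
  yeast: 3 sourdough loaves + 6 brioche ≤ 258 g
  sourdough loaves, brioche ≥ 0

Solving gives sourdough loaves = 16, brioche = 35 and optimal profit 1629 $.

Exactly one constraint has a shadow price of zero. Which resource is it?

labor: 83/97 (slack 14)
flour: 207/207 (binding)
yeast: 258/258 (binding)
By complementary slackness, a constraint with positive slack has shadow price 0 → labor.

labor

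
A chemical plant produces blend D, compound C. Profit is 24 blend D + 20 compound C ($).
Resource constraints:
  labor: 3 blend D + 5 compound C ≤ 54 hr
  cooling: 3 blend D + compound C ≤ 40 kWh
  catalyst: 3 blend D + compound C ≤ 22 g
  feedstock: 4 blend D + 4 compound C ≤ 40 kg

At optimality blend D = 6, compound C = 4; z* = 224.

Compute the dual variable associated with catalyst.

2

Binding: catalyst and feedstock. Non-binding: labor (16 unused), cooling (18 unused).
By complementary slackness, y = 0 for the non-binding constraints.
The binding rows give the dual system: 3·y_catalyst + 4·y_feedstock = 24 and 1·y_catalyst + 4·y_feedstock = 20.
→ y_catalyst = 2 and y_feedstock = 4.5.
Shadow price of catalyst = 2.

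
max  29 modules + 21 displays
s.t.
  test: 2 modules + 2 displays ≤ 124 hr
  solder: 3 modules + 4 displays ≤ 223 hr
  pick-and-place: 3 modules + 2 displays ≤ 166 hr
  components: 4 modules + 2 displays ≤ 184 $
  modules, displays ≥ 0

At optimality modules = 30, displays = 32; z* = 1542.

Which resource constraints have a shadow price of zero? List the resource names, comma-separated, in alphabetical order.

pick-and-place, solder

test: 124/124 (binding)
solder: 218/223 (slack 5)
pick-and-place: 154/166 (slack 12)
components: 184/184 (binding)
By complementary slackness, a constraint with positive slack has shadow price 0 → pick-and-place, solder.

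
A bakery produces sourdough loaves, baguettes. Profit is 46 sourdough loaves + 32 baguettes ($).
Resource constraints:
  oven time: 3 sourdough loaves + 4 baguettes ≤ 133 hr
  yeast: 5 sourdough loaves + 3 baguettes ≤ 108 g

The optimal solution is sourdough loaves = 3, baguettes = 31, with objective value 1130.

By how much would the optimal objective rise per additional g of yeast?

At the optimum: oven time uses 133 of 133 (binding); yeast uses 108 of 108 (binding).
The binding rows give the dual system: 3·y_oven time + 5·y_yeast = 46 and 4·y_oven time + 3·y_yeast = 32.
Solving: y_oven time = 2, y_yeast = 8.
Shadow price of yeast = 8.

8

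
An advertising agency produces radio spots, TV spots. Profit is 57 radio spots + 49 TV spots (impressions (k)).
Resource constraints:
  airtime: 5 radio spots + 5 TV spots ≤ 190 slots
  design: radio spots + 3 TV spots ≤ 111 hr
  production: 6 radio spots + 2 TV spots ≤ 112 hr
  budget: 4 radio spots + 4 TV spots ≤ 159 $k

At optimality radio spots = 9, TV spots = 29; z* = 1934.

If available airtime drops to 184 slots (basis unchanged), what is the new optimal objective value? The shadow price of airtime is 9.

1880

Δb = -6, so new z* = 1934 + (9)·(-6) = 1934 − 54 = 1880.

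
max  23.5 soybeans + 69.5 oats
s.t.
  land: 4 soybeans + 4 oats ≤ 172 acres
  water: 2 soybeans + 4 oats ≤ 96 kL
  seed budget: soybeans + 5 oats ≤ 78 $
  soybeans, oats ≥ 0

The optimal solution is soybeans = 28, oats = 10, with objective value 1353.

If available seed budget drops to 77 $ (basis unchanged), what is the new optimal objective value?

1345.5

At the optimum: land uses 152 of 172 (slack = 20); water uses 96 of 96 (binding); seed budget uses 78 of 78 (binding).
Slack constraints have shadow price 0 (complementary slackness).
From A_Bᵀ y = c: 2·y_water + 1·y_seed budget = 23.5; 4·y_water + 5·y_seed budget = 69.5.
This yields shadow prices y_water = 8, y_seed budget = 7.5.
Δz = y_seed budget·Δb = 7.5 × (-1) = -7.5, so new z* = 1353 − 7.5 = 1345.5.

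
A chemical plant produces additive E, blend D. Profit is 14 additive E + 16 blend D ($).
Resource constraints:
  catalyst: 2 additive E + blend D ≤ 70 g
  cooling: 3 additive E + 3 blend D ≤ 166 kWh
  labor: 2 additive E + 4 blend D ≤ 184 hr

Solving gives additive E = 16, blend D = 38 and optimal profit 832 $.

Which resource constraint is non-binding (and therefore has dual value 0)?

catalyst: 70/70 (binding)
cooling: 162/166 (slack 4)
labor: 184/184 (binding)
By complementary slackness, a constraint with positive slack has shadow price 0 → cooling.

cooling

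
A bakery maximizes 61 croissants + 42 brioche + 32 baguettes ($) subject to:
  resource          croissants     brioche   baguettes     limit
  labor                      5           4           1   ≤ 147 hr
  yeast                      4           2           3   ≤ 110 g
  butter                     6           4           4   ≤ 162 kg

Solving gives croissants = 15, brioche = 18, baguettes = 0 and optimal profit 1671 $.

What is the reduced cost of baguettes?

-4

At the optimum: labor uses 147 of 147 (binding); yeast uses 96 of 110 (slack = 14); butter uses 162 of 162 (binding).
By complementary slackness, y = 0 for the non-binding constraint.
From A_Bᵀ y = c: 5·y_labor + 6·y_butter = 61; 4·y_labor + 4·y_butter = 42.
→ y_labor = 2 and y_butter = 8.5.
Reduced cost of baguettes: c₃ − yᵀa₃ = 32 − (2·1 + 8.5·4) = 32 − 36 = -4.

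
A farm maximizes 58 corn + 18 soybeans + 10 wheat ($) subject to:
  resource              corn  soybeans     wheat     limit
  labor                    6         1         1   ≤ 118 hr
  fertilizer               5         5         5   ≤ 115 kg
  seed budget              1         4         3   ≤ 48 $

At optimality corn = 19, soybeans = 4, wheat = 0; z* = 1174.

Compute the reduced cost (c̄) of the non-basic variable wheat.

-8

At the optimum: labor uses 118 of 118 (binding); fertilizer uses 115 of 115 (binding); seed budget uses 35 of 48 (slack = 13).
By complementary slackness, y = 0 for the non-binding constraint.
From A_Bᵀ y = c: 6·y_labor + 5·y_fertilizer = 58; 1·y_labor + 5·y_fertilizer = 18.
This yields shadow prices y_labor = 8, y_fertilizer = 2.
Reduced cost of wheat: c₃ − yᵀa₃ = 10 − (8·1 + 2·5) = 10 − 18 = -8.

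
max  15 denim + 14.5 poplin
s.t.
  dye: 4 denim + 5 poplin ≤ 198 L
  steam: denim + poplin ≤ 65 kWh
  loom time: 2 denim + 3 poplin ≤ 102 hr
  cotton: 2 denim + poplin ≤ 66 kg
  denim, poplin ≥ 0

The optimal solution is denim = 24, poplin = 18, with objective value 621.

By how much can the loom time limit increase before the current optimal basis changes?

Binding constraints: loom time, cotton. The basis is B = [[2,3],[2,1]] with det -4.
Per unit increase in loom time, x* moves by d = (-0.25, 0.5).
The basis stays optimal until dye becomes binding; allowable increase = 8 hr.

8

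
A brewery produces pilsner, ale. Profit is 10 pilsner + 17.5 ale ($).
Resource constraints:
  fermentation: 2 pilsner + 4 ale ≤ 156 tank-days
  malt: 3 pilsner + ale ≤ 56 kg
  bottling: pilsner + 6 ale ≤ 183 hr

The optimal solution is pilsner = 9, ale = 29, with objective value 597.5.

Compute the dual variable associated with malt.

Binding: malt and bottling. Non-binding: fermentation (22 unused).
By complementary slackness, y = 0 for the non-binding constraint.
From A_Bᵀ y = c: 3·y_malt + 1·y_bottling = 10; 1·y_malt + 6·y_bottling = 17.5.
Solving: y_malt = 2.5, y_bottling = 2.5.
Shadow price of malt = 2.5.

2.5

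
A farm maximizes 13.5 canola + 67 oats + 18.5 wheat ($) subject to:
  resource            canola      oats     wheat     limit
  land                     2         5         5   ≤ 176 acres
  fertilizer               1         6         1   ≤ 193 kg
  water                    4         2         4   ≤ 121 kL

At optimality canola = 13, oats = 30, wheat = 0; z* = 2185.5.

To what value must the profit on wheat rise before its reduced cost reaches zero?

19.5

At the optimum: land uses 176 of 176 (binding); fertilizer uses 193 of 193 (binding); water uses 112 of 121 (slack = 9).
Slack constraints have shadow price 0 (complementary slackness).
Dual feasibility on the basic columns requires 2·y_land + 1·y_fertilizer = 13.5, 5·y_land + 6·y_fertilizer = 67.
This yields shadow prices y_land = 2, y_fertilizer = 9.5.
wheat enters the basis when its profit ≥ yᵀa₃ = 2·5 + 9.5·1 = 19.5.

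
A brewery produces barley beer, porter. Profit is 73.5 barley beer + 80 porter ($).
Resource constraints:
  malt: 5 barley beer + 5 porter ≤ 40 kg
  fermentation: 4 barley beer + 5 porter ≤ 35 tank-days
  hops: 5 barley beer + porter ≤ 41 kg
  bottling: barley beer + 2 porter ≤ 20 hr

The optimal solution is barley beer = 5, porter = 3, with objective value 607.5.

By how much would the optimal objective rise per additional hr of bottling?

Binding: malt and fermentation. Non-binding: hops (13 unused), bottling (9 unused).
By complementary slackness, y = 0 for the non-binding constraints.
Dual feasibility on the basic columns requires 5·y_malt + 4·y_fermentation = 73.5, 5·y_malt + 5·y_fermentation = 80.
→ y_malt = 9.5 and y_fermentation = 6.5.
Shadow price of bottling = 0.

0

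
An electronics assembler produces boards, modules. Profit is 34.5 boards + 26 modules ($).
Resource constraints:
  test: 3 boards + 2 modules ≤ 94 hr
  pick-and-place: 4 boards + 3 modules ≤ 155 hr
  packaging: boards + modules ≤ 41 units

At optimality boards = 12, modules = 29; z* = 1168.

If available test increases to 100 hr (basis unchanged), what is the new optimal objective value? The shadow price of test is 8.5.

Δb = 6, so new z* = 1168 + (8.5)·(6) = 1168 + 51 = 1219.

1219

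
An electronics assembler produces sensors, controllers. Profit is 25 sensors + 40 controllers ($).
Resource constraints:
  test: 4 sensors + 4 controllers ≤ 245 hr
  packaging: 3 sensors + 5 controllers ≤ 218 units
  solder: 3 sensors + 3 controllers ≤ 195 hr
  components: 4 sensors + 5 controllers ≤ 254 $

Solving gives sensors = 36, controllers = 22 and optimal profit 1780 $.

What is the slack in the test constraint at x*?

13

test used = 4·36 + 4·22 = 232; slack = 245 − 232 = 13.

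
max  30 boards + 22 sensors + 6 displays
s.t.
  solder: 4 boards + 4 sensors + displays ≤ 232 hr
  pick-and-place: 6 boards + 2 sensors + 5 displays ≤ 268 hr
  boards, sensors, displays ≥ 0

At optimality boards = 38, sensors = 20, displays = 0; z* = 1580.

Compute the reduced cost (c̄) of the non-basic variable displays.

At the optimum: solder uses 232 of 232 (binding); pick-and-place uses 268 of 268 (binding).
From A_Bᵀ y = c: 4·y_solder + 6·y_pick-and-place = 30; 4·y_solder + 2·y_pick-and-place = 22.
This yields shadow prices y_solder = 4.5, y_pick-and-place = 2.
Reduced cost of displays: c₃ − yᵀa₃ = 6 − (4.5·1 + 2·5) = 6 − 14.5 = -8.5.

-8.5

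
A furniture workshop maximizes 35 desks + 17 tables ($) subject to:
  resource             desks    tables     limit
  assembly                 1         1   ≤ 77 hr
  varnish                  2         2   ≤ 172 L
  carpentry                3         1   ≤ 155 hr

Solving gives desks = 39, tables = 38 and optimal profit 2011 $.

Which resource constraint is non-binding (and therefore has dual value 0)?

varnish

assembly: 77/77 (binding)
varnish: 154/172 (slack 18)
carpentry: 155/155 (binding)
By complementary slackness, a constraint with positive slack has shadow price 0 → varnish.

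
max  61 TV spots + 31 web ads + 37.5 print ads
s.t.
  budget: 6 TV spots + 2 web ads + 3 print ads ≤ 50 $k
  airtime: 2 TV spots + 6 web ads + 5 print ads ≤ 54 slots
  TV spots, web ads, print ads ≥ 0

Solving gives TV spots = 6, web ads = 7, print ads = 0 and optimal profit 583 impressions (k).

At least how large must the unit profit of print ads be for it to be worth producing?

Check each constraint at x*: budget 50/50 (tight); airtime 54/54 (tight).
From A_Bᵀ y = c: 6·y_budget + 2·y_airtime = 61; 2·y_budget + 6·y_airtime = 31.
This yields shadow prices y_budget = 9.5, y_airtime = 2.
print ads enters the basis when its profit ≥ yᵀa₃ = 9.5·3 + 2·5 = 38.5.

38.5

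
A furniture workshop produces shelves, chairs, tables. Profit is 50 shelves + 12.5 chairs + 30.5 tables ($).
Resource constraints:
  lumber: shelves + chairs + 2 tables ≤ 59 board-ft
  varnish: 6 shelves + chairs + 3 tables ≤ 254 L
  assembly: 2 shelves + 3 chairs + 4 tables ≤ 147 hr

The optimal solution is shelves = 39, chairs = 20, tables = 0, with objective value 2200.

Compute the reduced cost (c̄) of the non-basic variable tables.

-2

Check each constraint at x*: lumber 59/59 (tight); varnish 254/254 (tight); assembly 138/147 (slack 9).
Slack constraints have shadow price 0 (complementary slackness).
The binding rows give the dual system: 1·y_lumber + 6·y_varnish = 50 and 1·y_lumber + 1·y_varnish = 12.5.
This yields shadow prices y_lumber = 5, y_varnish = 7.5.
Reduced cost of tables: c₃ − yᵀa₃ = 30.5 − (5·2 + 7.5·3) = 30.5 − 32.5 = -2.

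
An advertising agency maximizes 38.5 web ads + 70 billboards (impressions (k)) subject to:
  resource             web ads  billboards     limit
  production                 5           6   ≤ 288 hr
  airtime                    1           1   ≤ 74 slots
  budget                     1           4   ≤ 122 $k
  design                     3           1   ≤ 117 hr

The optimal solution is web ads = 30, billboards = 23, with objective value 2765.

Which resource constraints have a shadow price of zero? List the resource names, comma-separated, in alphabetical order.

production: 288/288 (binding)
airtime: 53/74 (slack 21)
budget: 122/122 (binding)
design: 113/117 (slack 4)
By complementary slackness, a constraint with positive slack has shadow price 0 → airtime, design.

airtime, design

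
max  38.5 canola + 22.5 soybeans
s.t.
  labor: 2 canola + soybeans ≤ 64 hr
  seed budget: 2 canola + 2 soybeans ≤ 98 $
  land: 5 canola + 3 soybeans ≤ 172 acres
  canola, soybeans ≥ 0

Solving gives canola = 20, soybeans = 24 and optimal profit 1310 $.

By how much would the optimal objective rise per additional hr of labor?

At the optimum: labor uses 64 of 64 (binding); seed budget uses 88 of 98 (slack = 10); land uses 172 of 172 (binding).
Slack constraints have shadow price 0 (complementary slackness).
Dual feasibility on the basic columns requires 2·y_labor + 5·y_land = 38.5, 1·y_labor + 3·y_land = 22.5.
→ y_labor = 3 and y_land = 6.5.
Shadow price of labor = 3.

3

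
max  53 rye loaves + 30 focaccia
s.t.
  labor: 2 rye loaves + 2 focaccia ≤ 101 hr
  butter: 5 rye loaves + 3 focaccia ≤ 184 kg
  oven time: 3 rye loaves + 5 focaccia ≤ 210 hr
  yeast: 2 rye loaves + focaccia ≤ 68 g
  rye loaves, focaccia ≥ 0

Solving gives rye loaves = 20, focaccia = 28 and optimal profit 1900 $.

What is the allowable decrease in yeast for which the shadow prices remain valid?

0.625

Binding constraints: butter, yeast. The basis is B = [[5,3],[2,1]] with det -1.
Per unit decrease in yeast, x* moves by d = (-3, 5).
The basis stays optimal until oven time becomes binding; allowable decrease = 0.625 g.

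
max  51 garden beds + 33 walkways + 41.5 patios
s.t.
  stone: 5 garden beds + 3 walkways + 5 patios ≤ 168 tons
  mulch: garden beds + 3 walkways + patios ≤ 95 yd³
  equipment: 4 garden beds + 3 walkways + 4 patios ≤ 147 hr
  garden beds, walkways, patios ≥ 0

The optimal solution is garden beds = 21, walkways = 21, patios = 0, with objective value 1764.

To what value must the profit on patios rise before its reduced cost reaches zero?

51

Check each constraint at x*: stone 168/168 (tight); mulch 84/95 (slack 11); equipment 147/147 (tight).
Since mulch is not tight, its dual is 0.
From A_Bᵀ y = c: 5·y_stone + 4·y_equipment = 51; 3·y_stone + 3·y_equipment = 33.
This yields shadow prices y_stone = 7, y_equipment = 4.
patios enters the basis when its profit ≥ yᵀa₃ = 7·5 + 4·4 = 51.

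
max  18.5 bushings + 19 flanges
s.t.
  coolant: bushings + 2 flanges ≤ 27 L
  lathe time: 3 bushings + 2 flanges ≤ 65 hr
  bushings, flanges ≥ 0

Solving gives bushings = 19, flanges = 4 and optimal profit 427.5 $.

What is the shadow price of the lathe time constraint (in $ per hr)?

Check each constraint at x*: coolant 27/27 (tight); lathe time 65/65 (tight).
The binding rows give the dual system: 1·y_coolant + 3·y_lathe time = 18.5 and 2·y_coolant + 2·y_lathe time = 19.
Solving: y_coolant = 5, y_lathe time = 4.5.
Shadow price of lathe time = 4.5.

4.5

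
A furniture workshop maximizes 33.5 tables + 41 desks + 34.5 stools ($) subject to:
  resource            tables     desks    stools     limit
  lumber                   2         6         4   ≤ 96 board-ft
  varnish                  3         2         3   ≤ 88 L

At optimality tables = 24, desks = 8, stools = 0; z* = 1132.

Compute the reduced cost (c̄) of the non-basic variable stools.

Check each constraint at x*: lumber 96/96 (tight); varnish 88/88 (tight).
Dual feasibility on the basic columns requires 2·y_lumber + 3·y_varnish = 33.5, 6·y_lumber + 2·y_varnish = 41.
→ y_lumber = 4 and y_varnish = 8.5.
Reduced cost of stools: c₃ − yᵀa₃ = 34.5 − (4·4 + 8.5·3) = 34.5 − 41.5 = -7.

-7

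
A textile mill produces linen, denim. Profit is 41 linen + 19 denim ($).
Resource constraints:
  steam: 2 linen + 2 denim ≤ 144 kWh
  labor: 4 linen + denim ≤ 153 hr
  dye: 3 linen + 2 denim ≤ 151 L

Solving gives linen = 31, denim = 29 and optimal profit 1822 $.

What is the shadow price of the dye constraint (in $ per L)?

7

Binding: labor and dye. Non-binding: steam (24 unused).
Slack constraints have shadow price 0 (complementary slackness).
Dual feasibility on the basic columns requires 4·y_labor + 3·y_dye = 41, 1·y_labor + 2·y_dye = 19.
Solving: y_labor = 5, y_dye = 7.
Shadow price of dye = 7.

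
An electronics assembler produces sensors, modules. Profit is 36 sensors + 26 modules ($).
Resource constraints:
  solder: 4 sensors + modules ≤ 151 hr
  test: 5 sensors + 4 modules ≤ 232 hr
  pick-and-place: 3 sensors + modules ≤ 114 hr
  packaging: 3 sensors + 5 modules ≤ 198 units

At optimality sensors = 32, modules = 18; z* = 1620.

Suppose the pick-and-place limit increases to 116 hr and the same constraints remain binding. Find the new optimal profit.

At the optimum: solder uses 146 of 151 (slack = 5); test uses 232 of 232 (binding); pick-and-place uses 114 of 114 (binding); packaging uses 186 of 198 (slack = 12).
Slack constraints have shadow price 0 (complementary slackness).
The binding rows give the dual system: 5·y_test + 3·y_pick-and-place = 36 and 4·y_test + 1·y_pick-and-place = 26.
This yields shadow prices y_test = 6, y_pick-and-place = 2.
Δz = y_pick-and-place·Δb = 2 × (2) = 4, so new z* = 1620 + 4 = 1624.

1624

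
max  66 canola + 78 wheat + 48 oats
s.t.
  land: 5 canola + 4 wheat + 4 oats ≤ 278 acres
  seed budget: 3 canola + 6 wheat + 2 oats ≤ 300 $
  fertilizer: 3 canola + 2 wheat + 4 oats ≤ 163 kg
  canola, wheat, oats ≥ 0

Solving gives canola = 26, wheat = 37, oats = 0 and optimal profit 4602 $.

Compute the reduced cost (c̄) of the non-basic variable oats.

-2

At the optimum: land uses 278 of 278 (binding); seed budget uses 300 of 300 (binding); fertilizer uses 152 of 163 (slack = 11).
By complementary slackness, y = 0 for the non-binding constraint.
From A_Bᵀ y = c: 5·y_land + 3·y_seed budget = 66; 4·y_land + 6·y_seed budget = 78.
→ y_land = 9 and y_seed budget = 7.
Reduced cost of oats: c₃ − yᵀa₃ = 48 − (9·4 + 7·2) = 48 − 50 = -2.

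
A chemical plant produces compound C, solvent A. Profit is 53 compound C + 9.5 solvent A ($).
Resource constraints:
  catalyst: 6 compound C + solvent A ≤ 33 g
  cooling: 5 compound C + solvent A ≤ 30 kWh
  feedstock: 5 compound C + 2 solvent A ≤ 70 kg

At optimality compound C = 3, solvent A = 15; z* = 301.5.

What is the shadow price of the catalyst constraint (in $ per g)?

At the optimum: catalyst uses 33 of 33 (binding); cooling uses 30 of 30 (binding); feedstock uses 45 of 70 (slack = 25).
Slack constraints have shadow price 0 (complementary slackness).
The binding rows give the dual system: 6·y_catalyst + 5·y_cooling = 53 and 1·y_catalyst + 1·y_cooling = 9.5.
This yields shadow prices y_catalyst = 5.5, y_cooling = 4.
Shadow price of catalyst = 5.5.

5.5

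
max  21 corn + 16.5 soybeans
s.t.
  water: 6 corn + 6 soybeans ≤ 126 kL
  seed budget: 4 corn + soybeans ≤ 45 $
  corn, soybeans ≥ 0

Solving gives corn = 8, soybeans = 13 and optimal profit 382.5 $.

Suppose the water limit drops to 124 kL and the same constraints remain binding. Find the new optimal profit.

Both water and seed budget are binding at x*.
From A_Bᵀ y = c: 6·y_water + 4·y_seed budget = 21; 6·y_water + 1·y_seed budget = 16.5.
This yields shadow prices y_water = 2.5, y_seed budget = 1.5.
Δz = y_water·Δb = 2.5 × (-2) = -5, so new z* = 382.5 − 5 = 377.5.

377.5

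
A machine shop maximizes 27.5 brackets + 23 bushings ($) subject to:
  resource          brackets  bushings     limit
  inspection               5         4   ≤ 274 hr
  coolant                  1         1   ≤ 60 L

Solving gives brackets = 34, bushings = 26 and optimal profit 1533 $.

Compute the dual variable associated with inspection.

Check each constraint at x*: inspection 274/274 (tight); coolant 60/60 (tight).
Dual feasibility on the basic columns requires 5·y_inspection + 1·y_coolant = 27.5, 4·y_inspection + 1·y_coolant = 23.
This yields shadow prices y_inspection = 4.5, y_coolant = 5.
Shadow price of inspection = 4.5.

4.5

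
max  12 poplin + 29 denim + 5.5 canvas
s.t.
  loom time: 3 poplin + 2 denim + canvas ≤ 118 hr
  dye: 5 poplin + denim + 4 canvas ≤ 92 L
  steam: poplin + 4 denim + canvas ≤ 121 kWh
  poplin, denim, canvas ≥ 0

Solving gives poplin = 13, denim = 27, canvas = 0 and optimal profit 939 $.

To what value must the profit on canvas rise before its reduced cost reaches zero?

Binding: dye and steam. Non-binding: loom time (25 unused).
Since loom time is not tight, its dual is 0.
Dual feasibility on the basic columns requires 5·y_dye + 1·y_steam = 12, 1·y_dye + 4·y_steam = 29.
→ y_dye = 1 and y_steam = 7.
canvas enters the basis when its profit ≥ yᵀa₃ = 1·4 + 7·1 = 11.

11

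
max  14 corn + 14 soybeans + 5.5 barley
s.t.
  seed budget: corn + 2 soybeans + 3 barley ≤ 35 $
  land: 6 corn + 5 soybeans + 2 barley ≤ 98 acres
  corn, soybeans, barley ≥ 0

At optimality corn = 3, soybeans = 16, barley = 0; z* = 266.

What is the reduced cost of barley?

Check each constraint at x*: seed budget 35/35 (tight); land 98/98 (tight).
The binding rows give the dual system: 1·y_seed budget + 6·y_land = 14 and 2·y_seed budget + 5·y_land = 14.
This yields shadow prices y_seed budget = 2, y_land = 2.
Reduced cost of barley: c₃ − yᵀa₃ = 5.5 − (2·3 + 2·2) = 5.5 − 10 = -4.5.

-4.5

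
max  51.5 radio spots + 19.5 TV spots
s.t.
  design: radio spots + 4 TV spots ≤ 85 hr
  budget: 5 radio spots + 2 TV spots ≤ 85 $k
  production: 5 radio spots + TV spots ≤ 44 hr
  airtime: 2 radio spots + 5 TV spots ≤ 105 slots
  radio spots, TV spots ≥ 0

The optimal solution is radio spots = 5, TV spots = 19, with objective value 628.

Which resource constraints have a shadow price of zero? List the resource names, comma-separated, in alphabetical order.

design: 81/85 (slack 4)
budget: 63/85 (slack 22)
production: 44/44 (binding)
airtime: 105/105 (binding)
By complementary slackness, a constraint with positive slack has shadow price 0 → budget, design.

budget, design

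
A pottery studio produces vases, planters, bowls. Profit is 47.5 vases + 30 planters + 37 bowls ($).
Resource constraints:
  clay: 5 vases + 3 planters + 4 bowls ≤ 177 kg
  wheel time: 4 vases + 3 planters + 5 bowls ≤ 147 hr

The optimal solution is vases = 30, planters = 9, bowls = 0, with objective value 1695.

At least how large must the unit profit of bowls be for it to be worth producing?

Both clay and wheel time are binding at x*.
Dual feasibility on the basic columns requires 5·y_clay + 4·y_wheel time = 47.5, 3·y_clay + 3·y_wheel time = 30.
This yields shadow prices y_clay = 7.5, y_wheel time = 2.5.
bowls enters the basis when its profit ≥ yᵀa₃ = 7.5·4 + 2.5·5 = 42.5.

42.5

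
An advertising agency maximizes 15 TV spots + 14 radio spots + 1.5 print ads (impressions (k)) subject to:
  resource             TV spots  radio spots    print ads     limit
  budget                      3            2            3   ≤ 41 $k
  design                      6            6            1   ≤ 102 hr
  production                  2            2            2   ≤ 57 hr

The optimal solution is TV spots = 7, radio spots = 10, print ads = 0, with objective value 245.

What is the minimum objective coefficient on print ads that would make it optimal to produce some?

Binding: budget and design. Non-binding: production (23 unused).
Slack constraints have shadow price 0 (complementary slackness).
From A_Bᵀ y = c: 3·y_budget + 6·y_design = 15; 2·y_budget + 6·y_design = 14.
Solving: y_budget = 1, y_design = 2.
print ads enters the basis when its profit ≥ yᵀa₃ = 1·3 + 2·1 = 5.

5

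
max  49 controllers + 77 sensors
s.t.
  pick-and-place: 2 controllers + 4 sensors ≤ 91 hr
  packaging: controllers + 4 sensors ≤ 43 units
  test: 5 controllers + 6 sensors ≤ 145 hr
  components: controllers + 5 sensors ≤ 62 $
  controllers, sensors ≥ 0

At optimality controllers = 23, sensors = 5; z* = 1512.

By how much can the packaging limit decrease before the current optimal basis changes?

Binding constraints: packaging, test. The basis is B = [[1,4],[5,6]] with det -14.
Per unit decrease in packaging, x* moves by d = (0.4286, -0.3571).
The basis stays optimal until sensors reaches 0; allowable decrease = 14 units.

14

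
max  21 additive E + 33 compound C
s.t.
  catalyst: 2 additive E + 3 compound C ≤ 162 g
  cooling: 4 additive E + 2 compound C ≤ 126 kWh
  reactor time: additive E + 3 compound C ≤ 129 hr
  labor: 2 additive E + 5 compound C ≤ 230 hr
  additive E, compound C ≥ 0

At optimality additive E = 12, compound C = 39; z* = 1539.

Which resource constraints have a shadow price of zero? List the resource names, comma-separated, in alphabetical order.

catalyst, labor

catalyst: 141/162 (slack 21)
cooling: 126/126 (binding)
reactor time: 129/129 (binding)
labor: 219/230 (slack 11)
By complementary slackness, a constraint with positive slack has shadow price 0 → catalyst, labor.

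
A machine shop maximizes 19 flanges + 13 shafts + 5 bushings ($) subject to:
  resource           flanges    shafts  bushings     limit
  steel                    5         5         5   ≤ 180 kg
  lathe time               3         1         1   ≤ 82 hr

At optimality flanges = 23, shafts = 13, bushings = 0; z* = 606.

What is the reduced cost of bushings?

Check each constraint at x*: steel 180/180 (tight); lathe time 82/82 (tight).
The binding rows give the dual system: 5·y_steel + 3·y_lathe time = 19 and 5·y_steel + 1·y_lathe time = 13.
→ y_steel = 2 and y_lathe time = 3.
Reduced cost of bushings: c₃ − yᵀa₃ = 5 − (2·5 + 3·1) = 5 − 13 = -8.

-8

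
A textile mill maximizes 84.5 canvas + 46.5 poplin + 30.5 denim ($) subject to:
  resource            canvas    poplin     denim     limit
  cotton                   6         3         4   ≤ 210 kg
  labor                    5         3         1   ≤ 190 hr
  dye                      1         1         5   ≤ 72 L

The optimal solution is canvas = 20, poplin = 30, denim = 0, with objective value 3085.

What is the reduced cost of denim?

Binding: cotton and labor. Non-binding: dye (22 unused).
Since dye is not tight, its dual is 0.
Dual feasibility on the basic columns requires 6·y_cotton + 5·y_labor = 84.5, 3·y_cotton + 3·y_labor = 46.5.
→ y_cotton = 7 and y_labor = 8.5.
Reduced cost of denim: c₃ − yᵀa₃ = 30.5 − (7·4 + 8.5·1) = 30.5 − 36.5 = -6.

-6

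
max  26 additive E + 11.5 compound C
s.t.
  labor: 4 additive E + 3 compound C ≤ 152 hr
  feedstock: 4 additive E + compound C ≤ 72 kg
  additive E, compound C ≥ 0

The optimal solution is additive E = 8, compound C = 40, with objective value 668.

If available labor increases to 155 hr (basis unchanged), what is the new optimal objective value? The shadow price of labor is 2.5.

675.5

Δb = 3, so new z* = 668 + (2.5)·(3) = 668 + 7.5 = 675.5.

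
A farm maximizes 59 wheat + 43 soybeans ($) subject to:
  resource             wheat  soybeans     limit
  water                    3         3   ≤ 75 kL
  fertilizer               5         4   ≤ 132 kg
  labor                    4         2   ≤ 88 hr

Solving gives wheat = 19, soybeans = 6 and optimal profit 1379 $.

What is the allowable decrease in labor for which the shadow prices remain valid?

Binding constraints: water, labor. The basis is B = [[3,3],[4,2]] with det -6.
Per unit decrease in labor, x* moves by d = (-0.5, 0.5).
The basis stays optimal until wheat reaches 0; allowable decrease = 38 hr.

38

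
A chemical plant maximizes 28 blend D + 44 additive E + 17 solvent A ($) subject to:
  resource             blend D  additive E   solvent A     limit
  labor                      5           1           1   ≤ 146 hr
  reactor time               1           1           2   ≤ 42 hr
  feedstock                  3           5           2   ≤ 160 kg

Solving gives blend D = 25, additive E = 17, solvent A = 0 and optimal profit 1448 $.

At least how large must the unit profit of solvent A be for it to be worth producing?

24

At the optimum: labor uses 142 of 146 (slack = 4); reactor time uses 42 of 42 (binding); feedstock uses 160 of 160 (binding).
Since labor is not tight, its dual is 0.
From A_Bᵀ y = c: 1·y_reactor time + 3·y_feedstock = 28; 1·y_reactor time + 5·y_feedstock = 44.
→ y_reactor time = 4 and y_feedstock = 8.
solvent A enters the basis when its profit ≥ yᵀa₃ = 4·2 + 8·2 = 24.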